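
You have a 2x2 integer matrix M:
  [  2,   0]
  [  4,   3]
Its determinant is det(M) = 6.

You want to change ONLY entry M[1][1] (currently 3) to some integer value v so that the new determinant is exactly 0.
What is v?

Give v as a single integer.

Answer: 0

Derivation:
det is linear in entry M[1][1]: det = old_det + (v - 3) * C_11
Cofactor C_11 = 2
Want det = 0: 6 + (v - 3) * 2 = 0
  (v - 3) = -6 / 2 = -3
  v = 3 + (-3) = 0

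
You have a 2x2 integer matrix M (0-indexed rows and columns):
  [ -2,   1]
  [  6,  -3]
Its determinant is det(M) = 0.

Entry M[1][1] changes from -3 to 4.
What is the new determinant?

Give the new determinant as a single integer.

Answer: -14

Derivation:
det is linear in row 1: changing M[1][1] by delta changes det by delta * cofactor(1,1).
Cofactor C_11 = (-1)^(1+1) * minor(1,1) = -2
Entry delta = 4 - -3 = 7
Det delta = 7 * -2 = -14
New det = 0 + -14 = -14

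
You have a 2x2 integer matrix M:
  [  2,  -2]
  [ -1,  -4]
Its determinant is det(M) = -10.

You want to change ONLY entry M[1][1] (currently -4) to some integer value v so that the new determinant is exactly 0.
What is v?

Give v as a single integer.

det is linear in entry M[1][1]: det = old_det + (v - -4) * C_11
Cofactor C_11 = 2
Want det = 0: -10 + (v - -4) * 2 = 0
  (v - -4) = 10 / 2 = 5
  v = -4 + (5) = 1

Answer: 1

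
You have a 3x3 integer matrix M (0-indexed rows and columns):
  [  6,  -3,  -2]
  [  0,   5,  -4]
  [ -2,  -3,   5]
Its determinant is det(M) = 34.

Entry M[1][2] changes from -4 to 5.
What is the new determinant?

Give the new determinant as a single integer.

det is linear in row 1: changing M[1][2] by delta changes det by delta * cofactor(1,2).
Cofactor C_12 = (-1)^(1+2) * minor(1,2) = 24
Entry delta = 5 - -4 = 9
Det delta = 9 * 24 = 216
New det = 34 + 216 = 250

Answer: 250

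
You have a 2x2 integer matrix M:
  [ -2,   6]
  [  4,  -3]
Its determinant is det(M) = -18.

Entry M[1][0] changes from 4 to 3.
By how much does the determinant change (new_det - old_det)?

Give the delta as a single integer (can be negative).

Answer: 6

Derivation:
Cofactor C_10 = -6
Entry delta = 3 - 4 = -1
Det delta = entry_delta * cofactor = -1 * -6 = 6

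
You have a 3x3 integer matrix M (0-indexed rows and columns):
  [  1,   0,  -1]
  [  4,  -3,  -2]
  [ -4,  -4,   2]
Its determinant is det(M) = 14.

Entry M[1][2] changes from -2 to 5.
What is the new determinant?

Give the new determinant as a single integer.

det is linear in row 1: changing M[1][2] by delta changes det by delta * cofactor(1,2).
Cofactor C_12 = (-1)^(1+2) * minor(1,2) = 4
Entry delta = 5 - -2 = 7
Det delta = 7 * 4 = 28
New det = 14 + 28 = 42

Answer: 42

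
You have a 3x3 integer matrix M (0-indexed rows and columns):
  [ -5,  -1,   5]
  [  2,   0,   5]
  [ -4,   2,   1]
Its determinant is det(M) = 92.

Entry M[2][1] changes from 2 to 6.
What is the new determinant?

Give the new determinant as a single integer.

Answer: 232

Derivation:
det is linear in row 2: changing M[2][1] by delta changes det by delta * cofactor(2,1).
Cofactor C_21 = (-1)^(2+1) * minor(2,1) = 35
Entry delta = 6 - 2 = 4
Det delta = 4 * 35 = 140
New det = 92 + 140 = 232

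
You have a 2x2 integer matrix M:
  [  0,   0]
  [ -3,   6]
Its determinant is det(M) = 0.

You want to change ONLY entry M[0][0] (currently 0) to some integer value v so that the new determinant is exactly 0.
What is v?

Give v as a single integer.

det is linear in entry M[0][0]: det = old_det + (v - 0) * C_00
Cofactor C_00 = 6
Want det = 0: 0 + (v - 0) * 6 = 0
  (v - 0) = 0 / 6 = 0
  v = 0 + (0) = 0

Answer: 0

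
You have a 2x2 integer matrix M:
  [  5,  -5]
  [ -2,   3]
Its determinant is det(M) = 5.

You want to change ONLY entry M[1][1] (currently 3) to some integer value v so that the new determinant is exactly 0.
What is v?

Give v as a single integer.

det is linear in entry M[1][1]: det = old_det + (v - 3) * C_11
Cofactor C_11 = 5
Want det = 0: 5 + (v - 3) * 5 = 0
  (v - 3) = -5 / 5 = -1
  v = 3 + (-1) = 2

Answer: 2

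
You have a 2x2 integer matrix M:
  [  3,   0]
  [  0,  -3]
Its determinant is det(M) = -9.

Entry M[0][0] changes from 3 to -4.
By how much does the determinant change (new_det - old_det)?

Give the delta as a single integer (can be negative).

Cofactor C_00 = -3
Entry delta = -4 - 3 = -7
Det delta = entry_delta * cofactor = -7 * -3 = 21

Answer: 21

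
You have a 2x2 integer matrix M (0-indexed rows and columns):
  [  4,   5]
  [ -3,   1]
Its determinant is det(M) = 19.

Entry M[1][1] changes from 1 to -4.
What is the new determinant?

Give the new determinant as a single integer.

Answer: -1

Derivation:
det is linear in row 1: changing M[1][1] by delta changes det by delta * cofactor(1,1).
Cofactor C_11 = (-1)^(1+1) * minor(1,1) = 4
Entry delta = -4 - 1 = -5
Det delta = -5 * 4 = -20
New det = 19 + -20 = -1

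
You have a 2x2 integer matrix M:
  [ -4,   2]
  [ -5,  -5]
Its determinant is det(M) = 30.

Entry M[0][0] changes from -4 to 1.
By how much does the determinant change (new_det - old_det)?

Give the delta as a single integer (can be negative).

Answer: -25

Derivation:
Cofactor C_00 = -5
Entry delta = 1 - -4 = 5
Det delta = entry_delta * cofactor = 5 * -5 = -25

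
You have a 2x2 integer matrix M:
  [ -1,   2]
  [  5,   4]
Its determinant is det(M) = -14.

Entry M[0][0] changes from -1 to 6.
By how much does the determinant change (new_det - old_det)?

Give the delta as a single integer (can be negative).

Cofactor C_00 = 4
Entry delta = 6 - -1 = 7
Det delta = entry_delta * cofactor = 7 * 4 = 28

Answer: 28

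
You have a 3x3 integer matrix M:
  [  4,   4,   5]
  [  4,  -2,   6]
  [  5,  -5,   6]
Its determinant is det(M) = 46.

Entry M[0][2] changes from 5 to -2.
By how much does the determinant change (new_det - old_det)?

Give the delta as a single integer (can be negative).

Answer: 70

Derivation:
Cofactor C_02 = -10
Entry delta = -2 - 5 = -7
Det delta = entry_delta * cofactor = -7 * -10 = 70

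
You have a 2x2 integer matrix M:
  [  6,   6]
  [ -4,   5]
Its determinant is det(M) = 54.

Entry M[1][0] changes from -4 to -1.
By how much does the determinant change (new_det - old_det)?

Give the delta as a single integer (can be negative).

Answer: -18

Derivation:
Cofactor C_10 = -6
Entry delta = -1 - -4 = 3
Det delta = entry_delta * cofactor = 3 * -6 = -18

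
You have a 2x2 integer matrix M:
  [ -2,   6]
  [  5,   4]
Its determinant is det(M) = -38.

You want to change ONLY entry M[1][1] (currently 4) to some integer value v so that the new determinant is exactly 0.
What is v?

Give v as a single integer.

det is linear in entry M[1][1]: det = old_det + (v - 4) * C_11
Cofactor C_11 = -2
Want det = 0: -38 + (v - 4) * -2 = 0
  (v - 4) = 38 / -2 = -19
  v = 4 + (-19) = -15

Answer: -15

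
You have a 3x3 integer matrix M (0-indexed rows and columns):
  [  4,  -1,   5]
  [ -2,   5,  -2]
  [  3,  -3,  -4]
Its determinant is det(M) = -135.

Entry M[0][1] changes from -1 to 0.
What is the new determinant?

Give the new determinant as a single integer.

det is linear in row 0: changing M[0][1] by delta changes det by delta * cofactor(0,1).
Cofactor C_01 = (-1)^(0+1) * minor(0,1) = -14
Entry delta = 0 - -1 = 1
Det delta = 1 * -14 = -14
New det = -135 + -14 = -149

Answer: -149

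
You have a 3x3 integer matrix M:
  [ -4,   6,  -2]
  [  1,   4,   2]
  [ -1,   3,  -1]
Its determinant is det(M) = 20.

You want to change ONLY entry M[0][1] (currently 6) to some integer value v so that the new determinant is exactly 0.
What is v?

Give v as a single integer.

Answer: 26

Derivation:
det is linear in entry M[0][1]: det = old_det + (v - 6) * C_01
Cofactor C_01 = -1
Want det = 0: 20 + (v - 6) * -1 = 0
  (v - 6) = -20 / -1 = 20
  v = 6 + (20) = 26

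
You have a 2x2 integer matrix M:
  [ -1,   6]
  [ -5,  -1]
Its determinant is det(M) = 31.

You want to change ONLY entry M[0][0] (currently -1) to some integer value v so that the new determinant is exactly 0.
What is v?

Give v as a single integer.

det is linear in entry M[0][0]: det = old_det + (v - -1) * C_00
Cofactor C_00 = -1
Want det = 0: 31 + (v - -1) * -1 = 0
  (v - -1) = -31 / -1 = 31
  v = -1 + (31) = 30

Answer: 30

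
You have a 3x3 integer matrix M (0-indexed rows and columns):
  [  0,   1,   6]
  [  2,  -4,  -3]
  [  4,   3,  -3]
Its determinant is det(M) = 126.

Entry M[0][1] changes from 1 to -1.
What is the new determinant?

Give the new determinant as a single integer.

det is linear in row 0: changing M[0][1] by delta changes det by delta * cofactor(0,1).
Cofactor C_01 = (-1)^(0+1) * minor(0,1) = -6
Entry delta = -1 - 1 = -2
Det delta = -2 * -6 = 12
New det = 126 + 12 = 138

Answer: 138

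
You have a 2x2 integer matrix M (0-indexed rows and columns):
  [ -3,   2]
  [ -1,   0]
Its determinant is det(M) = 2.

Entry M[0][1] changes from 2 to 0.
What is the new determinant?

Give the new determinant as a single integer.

det is linear in row 0: changing M[0][1] by delta changes det by delta * cofactor(0,1).
Cofactor C_01 = (-1)^(0+1) * minor(0,1) = 1
Entry delta = 0 - 2 = -2
Det delta = -2 * 1 = -2
New det = 2 + -2 = 0

Answer: 0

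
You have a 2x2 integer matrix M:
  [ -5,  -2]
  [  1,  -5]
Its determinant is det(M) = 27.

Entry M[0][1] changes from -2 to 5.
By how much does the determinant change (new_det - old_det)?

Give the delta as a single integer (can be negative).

Answer: -7

Derivation:
Cofactor C_01 = -1
Entry delta = 5 - -2 = 7
Det delta = entry_delta * cofactor = 7 * -1 = -7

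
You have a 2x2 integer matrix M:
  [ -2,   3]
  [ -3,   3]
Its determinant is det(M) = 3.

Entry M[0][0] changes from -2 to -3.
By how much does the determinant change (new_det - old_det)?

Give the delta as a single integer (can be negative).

Cofactor C_00 = 3
Entry delta = -3 - -2 = -1
Det delta = entry_delta * cofactor = -1 * 3 = -3

Answer: -3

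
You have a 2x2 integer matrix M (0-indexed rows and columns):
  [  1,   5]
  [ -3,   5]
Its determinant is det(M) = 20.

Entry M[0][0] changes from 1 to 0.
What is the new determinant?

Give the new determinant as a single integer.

det is linear in row 0: changing M[0][0] by delta changes det by delta * cofactor(0,0).
Cofactor C_00 = (-1)^(0+0) * minor(0,0) = 5
Entry delta = 0 - 1 = -1
Det delta = -1 * 5 = -5
New det = 20 + -5 = 15

Answer: 15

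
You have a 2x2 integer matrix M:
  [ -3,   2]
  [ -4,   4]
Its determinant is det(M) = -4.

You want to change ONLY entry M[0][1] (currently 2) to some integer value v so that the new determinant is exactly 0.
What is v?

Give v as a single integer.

Answer: 3

Derivation:
det is linear in entry M[0][1]: det = old_det + (v - 2) * C_01
Cofactor C_01 = 4
Want det = 0: -4 + (v - 2) * 4 = 0
  (v - 2) = 4 / 4 = 1
  v = 2 + (1) = 3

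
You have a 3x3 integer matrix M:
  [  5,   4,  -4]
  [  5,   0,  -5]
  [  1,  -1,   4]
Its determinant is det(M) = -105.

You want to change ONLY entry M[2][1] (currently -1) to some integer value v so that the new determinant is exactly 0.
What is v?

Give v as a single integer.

det is linear in entry M[2][1]: det = old_det + (v - -1) * C_21
Cofactor C_21 = 5
Want det = 0: -105 + (v - -1) * 5 = 0
  (v - -1) = 105 / 5 = 21
  v = -1 + (21) = 20

Answer: 20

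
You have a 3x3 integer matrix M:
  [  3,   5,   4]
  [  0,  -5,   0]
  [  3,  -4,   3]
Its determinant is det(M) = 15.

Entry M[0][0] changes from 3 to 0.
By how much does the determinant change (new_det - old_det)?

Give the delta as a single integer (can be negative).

Cofactor C_00 = -15
Entry delta = 0 - 3 = -3
Det delta = entry_delta * cofactor = -3 * -15 = 45

Answer: 45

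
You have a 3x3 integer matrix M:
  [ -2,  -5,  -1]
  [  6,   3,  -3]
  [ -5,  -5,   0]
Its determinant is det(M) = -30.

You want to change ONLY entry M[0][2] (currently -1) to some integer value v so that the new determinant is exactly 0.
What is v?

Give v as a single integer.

det is linear in entry M[0][2]: det = old_det + (v - -1) * C_02
Cofactor C_02 = -15
Want det = 0: -30 + (v - -1) * -15 = 0
  (v - -1) = 30 / -15 = -2
  v = -1 + (-2) = -3

Answer: -3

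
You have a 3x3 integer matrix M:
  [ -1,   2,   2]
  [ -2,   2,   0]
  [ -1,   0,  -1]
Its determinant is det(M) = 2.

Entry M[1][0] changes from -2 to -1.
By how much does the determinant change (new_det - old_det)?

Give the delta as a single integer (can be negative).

Cofactor C_10 = 2
Entry delta = -1 - -2 = 1
Det delta = entry_delta * cofactor = 1 * 2 = 2

Answer: 2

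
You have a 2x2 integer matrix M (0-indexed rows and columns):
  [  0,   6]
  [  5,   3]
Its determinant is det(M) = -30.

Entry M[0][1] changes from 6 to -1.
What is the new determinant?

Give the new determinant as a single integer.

det is linear in row 0: changing M[0][1] by delta changes det by delta * cofactor(0,1).
Cofactor C_01 = (-1)^(0+1) * minor(0,1) = -5
Entry delta = -1 - 6 = -7
Det delta = -7 * -5 = 35
New det = -30 + 35 = 5

Answer: 5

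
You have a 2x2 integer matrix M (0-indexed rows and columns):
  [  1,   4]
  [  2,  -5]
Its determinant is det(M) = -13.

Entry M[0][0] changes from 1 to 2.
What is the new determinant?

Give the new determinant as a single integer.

det is linear in row 0: changing M[0][0] by delta changes det by delta * cofactor(0,0).
Cofactor C_00 = (-1)^(0+0) * minor(0,0) = -5
Entry delta = 2 - 1 = 1
Det delta = 1 * -5 = -5
New det = -13 + -5 = -18

Answer: -18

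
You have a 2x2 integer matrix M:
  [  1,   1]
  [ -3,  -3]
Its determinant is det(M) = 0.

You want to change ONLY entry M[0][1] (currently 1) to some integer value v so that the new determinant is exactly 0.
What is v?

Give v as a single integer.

det is linear in entry M[0][1]: det = old_det + (v - 1) * C_01
Cofactor C_01 = 3
Want det = 0: 0 + (v - 1) * 3 = 0
  (v - 1) = 0 / 3 = 0
  v = 1 + (0) = 1

Answer: 1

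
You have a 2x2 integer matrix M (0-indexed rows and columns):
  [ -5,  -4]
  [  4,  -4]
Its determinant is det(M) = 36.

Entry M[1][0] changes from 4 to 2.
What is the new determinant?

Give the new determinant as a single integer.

Answer: 28

Derivation:
det is linear in row 1: changing M[1][0] by delta changes det by delta * cofactor(1,0).
Cofactor C_10 = (-1)^(1+0) * minor(1,0) = 4
Entry delta = 2 - 4 = -2
Det delta = -2 * 4 = -8
New det = 36 + -8 = 28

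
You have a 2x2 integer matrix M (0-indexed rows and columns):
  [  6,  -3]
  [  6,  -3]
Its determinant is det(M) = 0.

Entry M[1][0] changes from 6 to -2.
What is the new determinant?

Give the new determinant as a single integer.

Answer: -24

Derivation:
det is linear in row 1: changing M[1][0] by delta changes det by delta * cofactor(1,0).
Cofactor C_10 = (-1)^(1+0) * minor(1,0) = 3
Entry delta = -2 - 6 = -8
Det delta = -8 * 3 = -24
New det = 0 + -24 = -24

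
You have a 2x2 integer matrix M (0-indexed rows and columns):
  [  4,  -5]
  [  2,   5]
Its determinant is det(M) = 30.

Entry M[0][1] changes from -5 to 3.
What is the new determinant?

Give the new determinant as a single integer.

det is linear in row 0: changing M[0][1] by delta changes det by delta * cofactor(0,1).
Cofactor C_01 = (-1)^(0+1) * minor(0,1) = -2
Entry delta = 3 - -5 = 8
Det delta = 8 * -2 = -16
New det = 30 + -16 = 14

Answer: 14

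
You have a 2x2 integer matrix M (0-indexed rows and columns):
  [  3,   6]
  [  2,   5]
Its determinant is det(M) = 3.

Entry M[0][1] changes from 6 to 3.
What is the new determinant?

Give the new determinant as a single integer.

Answer: 9

Derivation:
det is linear in row 0: changing M[0][1] by delta changes det by delta * cofactor(0,1).
Cofactor C_01 = (-1)^(0+1) * minor(0,1) = -2
Entry delta = 3 - 6 = -3
Det delta = -3 * -2 = 6
New det = 3 + 6 = 9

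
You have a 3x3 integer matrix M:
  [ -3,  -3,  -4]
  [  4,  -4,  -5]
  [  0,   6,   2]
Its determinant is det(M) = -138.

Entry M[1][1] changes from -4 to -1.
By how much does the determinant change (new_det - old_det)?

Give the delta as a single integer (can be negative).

Cofactor C_11 = -6
Entry delta = -1 - -4 = 3
Det delta = entry_delta * cofactor = 3 * -6 = -18

Answer: -18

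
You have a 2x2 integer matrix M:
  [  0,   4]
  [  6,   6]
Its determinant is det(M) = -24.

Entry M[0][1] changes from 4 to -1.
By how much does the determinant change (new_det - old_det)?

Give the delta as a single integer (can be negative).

Cofactor C_01 = -6
Entry delta = -1 - 4 = -5
Det delta = entry_delta * cofactor = -5 * -6 = 30

Answer: 30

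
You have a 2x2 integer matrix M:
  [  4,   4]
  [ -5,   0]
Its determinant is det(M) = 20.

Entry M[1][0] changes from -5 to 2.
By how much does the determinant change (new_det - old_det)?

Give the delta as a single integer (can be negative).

Answer: -28

Derivation:
Cofactor C_10 = -4
Entry delta = 2 - -5 = 7
Det delta = entry_delta * cofactor = 7 * -4 = -28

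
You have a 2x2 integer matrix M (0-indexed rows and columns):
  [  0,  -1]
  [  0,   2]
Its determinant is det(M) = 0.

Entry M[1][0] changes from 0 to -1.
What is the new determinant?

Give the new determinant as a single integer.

det is linear in row 1: changing M[1][0] by delta changes det by delta * cofactor(1,0).
Cofactor C_10 = (-1)^(1+0) * minor(1,0) = 1
Entry delta = -1 - 0 = -1
Det delta = -1 * 1 = -1
New det = 0 + -1 = -1

Answer: -1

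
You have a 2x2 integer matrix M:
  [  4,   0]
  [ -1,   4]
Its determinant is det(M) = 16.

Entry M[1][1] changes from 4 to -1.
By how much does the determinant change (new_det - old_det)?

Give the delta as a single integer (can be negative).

Cofactor C_11 = 4
Entry delta = -1 - 4 = -5
Det delta = entry_delta * cofactor = -5 * 4 = -20

Answer: -20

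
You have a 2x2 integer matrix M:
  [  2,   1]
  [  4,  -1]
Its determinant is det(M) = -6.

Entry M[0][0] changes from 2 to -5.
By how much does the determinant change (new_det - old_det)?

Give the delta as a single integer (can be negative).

Answer: 7

Derivation:
Cofactor C_00 = -1
Entry delta = -5 - 2 = -7
Det delta = entry_delta * cofactor = -7 * -1 = 7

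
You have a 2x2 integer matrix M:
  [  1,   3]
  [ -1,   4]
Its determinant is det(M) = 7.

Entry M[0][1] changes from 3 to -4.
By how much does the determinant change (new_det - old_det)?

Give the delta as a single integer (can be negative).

Answer: -7

Derivation:
Cofactor C_01 = 1
Entry delta = -4 - 3 = -7
Det delta = entry_delta * cofactor = -7 * 1 = -7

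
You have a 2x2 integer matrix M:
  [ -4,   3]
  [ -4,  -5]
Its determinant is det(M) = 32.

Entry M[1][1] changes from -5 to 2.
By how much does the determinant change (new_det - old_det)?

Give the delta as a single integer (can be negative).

Cofactor C_11 = -4
Entry delta = 2 - -5 = 7
Det delta = entry_delta * cofactor = 7 * -4 = -28

Answer: -28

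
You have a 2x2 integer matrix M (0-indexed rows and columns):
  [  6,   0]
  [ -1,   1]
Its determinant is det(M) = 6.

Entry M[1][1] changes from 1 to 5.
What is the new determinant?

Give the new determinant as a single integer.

det is linear in row 1: changing M[1][1] by delta changes det by delta * cofactor(1,1).
Cofactor C_11 = (-1)^(1+1) * minor(1,1) = 6
Entry delta = 5 - 1 = 4
Det delta = 4 * 6 = 24
New det = 6 + 24 = 30

Answer: 30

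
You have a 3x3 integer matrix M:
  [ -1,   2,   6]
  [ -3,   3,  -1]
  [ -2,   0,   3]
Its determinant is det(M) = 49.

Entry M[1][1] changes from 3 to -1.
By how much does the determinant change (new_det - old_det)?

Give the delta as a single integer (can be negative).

Cofactor C_11 = 9
Entry delta = -1 - 3 = -4
Det delta = entry_delta * cofactor = -4 * 9 = -36

Answer: -36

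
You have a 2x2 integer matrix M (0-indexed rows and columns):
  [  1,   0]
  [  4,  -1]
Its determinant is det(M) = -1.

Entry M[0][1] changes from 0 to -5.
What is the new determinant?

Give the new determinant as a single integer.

Answer: 19

Derivation:
det is linear in row 0: changing M[0][1] by delta changes det by delta * cofactor(0,1).
Cofactor C_01 = (-1)^(0+1) * minor(0,1) = -4
Entry delta = -5 - 0 = -5
Det delta = -5 * -4 = 20
New det = -1 + 20 = 19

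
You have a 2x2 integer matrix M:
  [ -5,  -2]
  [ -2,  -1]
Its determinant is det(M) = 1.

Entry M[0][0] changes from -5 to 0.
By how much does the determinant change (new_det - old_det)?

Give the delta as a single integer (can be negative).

Answer: -5

Derivation:
Cofactor C_00 = -1
Entry delta = 0 - -5 = 5
Det delta = entry_delta * cofactor = 5 * -1 = -5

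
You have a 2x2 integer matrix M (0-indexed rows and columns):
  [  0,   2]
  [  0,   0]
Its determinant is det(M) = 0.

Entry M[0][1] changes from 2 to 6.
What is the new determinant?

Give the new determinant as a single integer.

det is linear in row 0: changing M[0][1] by delta changes det by delta * cofactor(0,1).
Cofactor C_01 = (-1)^(0+1) * minor(0,1) = 0
Entry delta = 6 - 2 = 4
Det delta = 4 * 0 = 0
New det = 0 + 0 = 0

Answer: 0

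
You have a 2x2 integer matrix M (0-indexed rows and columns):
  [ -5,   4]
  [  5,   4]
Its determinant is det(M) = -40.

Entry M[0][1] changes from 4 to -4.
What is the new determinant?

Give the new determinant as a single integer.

det is linear in row 0: changing M[0][1] by delta changes det by delta * cofactor(0,1).
Cofactor C_01 = (-1)^(0+1) * minor(0,1) = -5
Entry delta = -4 - 4 = -8
Det delta = -8 * -5 = 40
New det = -40 + 40 = 0

Answer: 0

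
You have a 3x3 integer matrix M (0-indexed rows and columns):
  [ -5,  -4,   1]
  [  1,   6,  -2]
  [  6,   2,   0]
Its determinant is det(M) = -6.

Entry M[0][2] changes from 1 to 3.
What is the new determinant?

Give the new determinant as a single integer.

det is linear in row 0: changing M[0][2] by delta changes det by delta * cofactor(0,2).
Cofactor C_02 = (-1)^(0+2) * minor(0,2) = -34
Entry delta = 3 - 1 = 2
Det delta = 2 * -34 = -68
New det = -6 + -68 = -74

Answer: -74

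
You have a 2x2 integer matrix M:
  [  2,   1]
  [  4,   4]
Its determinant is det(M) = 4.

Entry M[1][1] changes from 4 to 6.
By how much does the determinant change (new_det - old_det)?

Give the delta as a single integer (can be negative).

Cofactor C_11 = 2
Entry delta = 6 - 4 = 2
Det delta = entry_delta * cofactor = 2 * 2 = 4

Answer: 4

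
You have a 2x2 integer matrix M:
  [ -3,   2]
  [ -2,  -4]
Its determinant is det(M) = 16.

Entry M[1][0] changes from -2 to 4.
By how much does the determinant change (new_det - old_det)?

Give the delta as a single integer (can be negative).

Answer: -12

Derivation:
Cofactor C_10 = -2
Entry delta = 4 - -2 = 6
Det delta = entry_delta * cofactor = 6 * -2 = -12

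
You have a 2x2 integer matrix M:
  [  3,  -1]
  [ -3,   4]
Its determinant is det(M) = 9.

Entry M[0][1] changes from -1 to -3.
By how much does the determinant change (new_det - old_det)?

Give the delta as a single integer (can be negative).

Answer: -6

Derivation:
Cofactor C_01 = 3
Entry delta = -3 - -1 = -2
Det delta = entry_delta * cofactor = -2 * 3 = -6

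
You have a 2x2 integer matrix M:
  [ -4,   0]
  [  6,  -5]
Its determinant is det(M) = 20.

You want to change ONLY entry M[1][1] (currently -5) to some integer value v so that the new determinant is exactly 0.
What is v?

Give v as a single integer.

det is linear in entry M[1][1]: det = old_det + (v - -5) * C_11
Cofactor C_11 = -4
Want det = 0: 20 + (v - -5) * -4 = 0
  (v - -5) = -20 / -4 = 5
  v = -5 + (5) = 0

Answer: 0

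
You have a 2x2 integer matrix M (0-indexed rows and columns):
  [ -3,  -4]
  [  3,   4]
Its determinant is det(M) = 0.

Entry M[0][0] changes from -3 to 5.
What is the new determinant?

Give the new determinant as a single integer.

det is linear in row 0: changing M[0][0] by delta changes det by delta * cofactor(0,0).
Cofactor C_00 = (-1)^(0+0) * minor(0,0) = 4
Entry delta = 5 - -3 = 8
Det delta = 8 * 4 = 32
New det = 0 + 32 = 32

Answer: 32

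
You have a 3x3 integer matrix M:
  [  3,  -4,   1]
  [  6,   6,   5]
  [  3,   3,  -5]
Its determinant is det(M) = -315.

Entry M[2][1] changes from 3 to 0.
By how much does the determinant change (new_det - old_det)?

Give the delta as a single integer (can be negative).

Cofactor C_21 = -9
Entry delta = 0 - 3 = -3
Det delta = entry_delta * cofactor = -3 * -9 = 27

Answer: 27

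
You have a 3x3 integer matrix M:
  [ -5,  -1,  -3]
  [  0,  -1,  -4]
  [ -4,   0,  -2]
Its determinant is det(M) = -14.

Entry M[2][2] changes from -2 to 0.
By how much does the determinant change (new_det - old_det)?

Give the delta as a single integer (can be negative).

Cofactor C_22 = 5
Entry delta = 0 - -2 = 2
Det delta = entry_delta * cofactor = 2 * 5 = 10

Answer: 10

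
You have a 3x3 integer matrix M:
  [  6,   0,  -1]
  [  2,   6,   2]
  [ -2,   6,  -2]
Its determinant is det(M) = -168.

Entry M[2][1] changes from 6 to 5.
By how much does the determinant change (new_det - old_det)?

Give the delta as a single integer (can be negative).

Answer: 14

Derivation:
Cofactor C_21 = -14
Entry delta = 5 - 6 = -1
Det delta = entry_delta * cofactor = -1 * -14 = 14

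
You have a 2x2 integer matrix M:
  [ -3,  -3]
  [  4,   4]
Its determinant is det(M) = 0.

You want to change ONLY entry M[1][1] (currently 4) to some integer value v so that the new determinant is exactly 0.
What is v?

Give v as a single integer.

Answer: 4

Derivation:
det is linear in entry M[1][1]: det = old_det + (v - 4) * C_11
Cofactor C_11 = -3
Want det = 0: 0 + (v - 4) * -3 = 0
  (v - 4) = 0 / -3 = 0
  v = 4 + (0) = 4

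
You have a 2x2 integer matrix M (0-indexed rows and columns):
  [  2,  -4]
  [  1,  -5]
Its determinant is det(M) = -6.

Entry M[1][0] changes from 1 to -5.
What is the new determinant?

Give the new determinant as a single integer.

det is linear in row 1: changing M[1][0] by delta changes det by delta * cofactor(1,0).
Cofactor C_10 = (-1)^(1+0) * minor(1,0) = 4
Entry delta = -5 - 1 = -6
Det delta = -6 * 4 = -24
New det = -6 + -24 = -30

Answer: -30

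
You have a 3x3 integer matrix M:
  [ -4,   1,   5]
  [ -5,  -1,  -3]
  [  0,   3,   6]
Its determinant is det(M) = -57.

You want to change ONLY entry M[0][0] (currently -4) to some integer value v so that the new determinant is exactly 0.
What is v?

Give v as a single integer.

det is linear in entry M[0][0]: det = old_det + (v - -4) * C_00
Cofactor C_00 = 3
Want det = 0: -57 + (v - -4) * 3 = 0
  (v - -4) = 57 / 3 = 19
  v = -4 + (19) = 15

Answer: 15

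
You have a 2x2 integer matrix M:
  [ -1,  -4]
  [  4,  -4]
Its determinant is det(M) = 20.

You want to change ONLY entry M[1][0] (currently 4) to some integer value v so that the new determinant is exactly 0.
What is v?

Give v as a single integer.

Answer: -1

Derivation:
det is linear in entry M[1][0]: det = old_det + (v - 4) * C_10
Cofactor C_10 = 4
Want det = 0: 20 + (v - 4) * 4 = 0
  (v - 4) = -20 / 4 = -5
  v = 4 + (-5) = -1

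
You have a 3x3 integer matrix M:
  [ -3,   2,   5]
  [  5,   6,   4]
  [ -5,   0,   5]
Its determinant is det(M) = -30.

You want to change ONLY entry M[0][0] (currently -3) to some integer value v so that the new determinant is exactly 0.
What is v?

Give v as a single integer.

Answer: -2

Derivation:
det is linear in entry M[0][0]: det = old_det + (v - -3) * C_00
Cofactor C_00 = 30
Want det = 0: -30 + (v - -3) * 30 = 0
  (v - -3) = 30 / 30 = 1
  v = -3 + (1) = -2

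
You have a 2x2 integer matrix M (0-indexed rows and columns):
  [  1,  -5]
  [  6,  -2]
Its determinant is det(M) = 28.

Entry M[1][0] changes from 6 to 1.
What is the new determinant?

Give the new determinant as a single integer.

det is linear in row 1: changing M[1][0] by delta changes det by delta * cofactor(1,0).
Cofactor C_10 = (-1)^(1+0) * minor(1,0) = 5
Entry delta = 1 - 6 = -5
Det delta = -5 * 5 = -25
New det = 28 + -25 = 3

Answer: 3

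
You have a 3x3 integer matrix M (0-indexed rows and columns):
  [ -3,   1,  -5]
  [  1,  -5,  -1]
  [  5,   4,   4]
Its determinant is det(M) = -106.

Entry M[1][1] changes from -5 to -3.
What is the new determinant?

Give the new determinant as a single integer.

Answer: -80

Derivation:
det is linear in row 1: changing M[1][1] by delta changes det by delta * cofactor(1,1).
Cofactor C_11 = (-1)^(1+1) * minor(1,1) = 13
Entry delta = -3 - -5 = 2
Det delta = 2 * 13 = 26
New det = -106 + 26 = -80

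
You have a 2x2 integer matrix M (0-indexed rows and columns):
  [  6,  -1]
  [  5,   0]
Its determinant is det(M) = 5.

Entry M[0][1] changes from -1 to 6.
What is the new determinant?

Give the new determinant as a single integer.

det is linear in row 0: changing M[0][1] by delta changes det by delta * cofactor(0,1).
Cofactor C_01 = (-1)^(0+1) * minor(0,1) = -5
Entry delta = 6 - -1 = 7
Det delta = 7 * -5 = -35
New det = 5 + -35 = -30

Answer: -30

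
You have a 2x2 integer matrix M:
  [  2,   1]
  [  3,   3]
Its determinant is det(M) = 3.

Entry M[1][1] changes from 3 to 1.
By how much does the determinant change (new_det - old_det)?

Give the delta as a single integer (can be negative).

Answer: -4

Derivation:
Cofactor C_11 = 2
Entry delta = 1 - 3 = -2
Det delta = entry_delta * cofactor = -2 * 2 = -4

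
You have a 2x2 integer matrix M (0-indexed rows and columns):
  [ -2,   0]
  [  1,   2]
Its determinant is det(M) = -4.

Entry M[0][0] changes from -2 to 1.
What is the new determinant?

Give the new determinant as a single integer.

Answer: 2

Derivation:
det is linear in row 0: changing M[0][0] by delta changes det by delta * cofactor(0,0).
Cofactor C_00 = (-1)^(0+0) * minor(0,0) = 2
Entry delta = 1 - -2 = 3
Det delta = 3 * 2 = 6
New det = -4 + 6 = 2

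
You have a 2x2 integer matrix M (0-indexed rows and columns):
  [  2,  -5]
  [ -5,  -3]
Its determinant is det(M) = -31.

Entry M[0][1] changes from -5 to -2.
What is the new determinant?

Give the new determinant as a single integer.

det is linear in row 0: changing M[0][1] by delta changes det by delta * cofactor(0,1).
Cofactor C_01 = (-1)^(0+1) * minor(0,1) = 5
Entry delta = -2 - -5 = 3
Det delta = 3 * 5 = 15
New det = -31 + 15 = -16

Answer: -16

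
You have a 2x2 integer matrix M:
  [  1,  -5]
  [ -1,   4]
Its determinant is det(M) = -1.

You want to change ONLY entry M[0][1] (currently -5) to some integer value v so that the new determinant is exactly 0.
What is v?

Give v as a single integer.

Answer: -4

Derivation:
det is linear in entry M[0][1]: det = old_det + (v - -5) * C_01
Cofactor C_01 = 1
Want det = 0: -1 + (v - -5) * 1 = 0
  (v - -5) = 1 / 1 = 1
  v = -5 + (1) = -4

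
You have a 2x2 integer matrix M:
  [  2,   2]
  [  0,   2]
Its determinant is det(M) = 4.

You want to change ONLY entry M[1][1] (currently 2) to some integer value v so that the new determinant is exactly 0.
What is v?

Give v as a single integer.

det is linear in entry M[1][1]: det = old_det + (v - 2) * C_11
Cofactor C_11 = 2
Want det = 0: 4 + (v - 2) * 2 = 0
  (v - 2) = -4 / 2 = -2
  v = 2 + (-2) = 0

Answer: 0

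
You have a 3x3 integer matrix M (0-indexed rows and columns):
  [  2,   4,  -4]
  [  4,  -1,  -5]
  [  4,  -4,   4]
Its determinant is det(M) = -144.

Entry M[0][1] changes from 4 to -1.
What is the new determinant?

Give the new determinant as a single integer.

det is linear in row 0: changing M[0][1] by delta changes det by delta * cofactor(0,1).
Cofactor C_01 = (-1)^(0+1) * minor(0,1) = -36
Entry delta = -1 - 4 = -5
Det delta = -5 * -36 = 180
New det = -144 + 180 = 36

Answer: 36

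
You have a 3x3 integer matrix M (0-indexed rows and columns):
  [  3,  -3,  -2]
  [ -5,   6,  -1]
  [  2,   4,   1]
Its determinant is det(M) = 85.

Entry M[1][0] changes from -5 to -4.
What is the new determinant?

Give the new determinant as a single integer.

det is linear in row 1: changing M[1][0] by delta changes det by delta * cofactor(1,0).
Cofactor C_10 = (-1)^(1+0) * minor(1,0) = -5
Entry delta = -4 - -5 = 1
Det delta = 1 * -5 = -5
New det = 85 + -5 = 80

Answer: 80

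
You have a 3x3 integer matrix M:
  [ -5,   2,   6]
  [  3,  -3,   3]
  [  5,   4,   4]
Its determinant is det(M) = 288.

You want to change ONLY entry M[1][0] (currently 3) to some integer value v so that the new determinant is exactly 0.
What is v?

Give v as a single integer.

Answer: -15

Derivation:
det is linear in entry M[1][0]: det = old_det + (v - 3) * C_10
Cofactor C_10 = 16
Want det = 0: 288 + (v - 3) * 16 = 0
  (v - 3) = -288 / 16 = -18
  v = 3 + (-18) = -15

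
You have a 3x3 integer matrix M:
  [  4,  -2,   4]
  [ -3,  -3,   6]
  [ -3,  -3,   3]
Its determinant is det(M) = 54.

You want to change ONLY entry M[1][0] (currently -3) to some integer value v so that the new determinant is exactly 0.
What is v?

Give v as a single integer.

det is linear in entry M[1][0]: det = old_det + (v - -3) * C_10
Cofactor C_10 = -6
Want det = 0: 54 + (v - -3) * -6 = 0
  (v - -3) = -54 / -6 = 9
  v = -3 + (9) = 6

Answer: 6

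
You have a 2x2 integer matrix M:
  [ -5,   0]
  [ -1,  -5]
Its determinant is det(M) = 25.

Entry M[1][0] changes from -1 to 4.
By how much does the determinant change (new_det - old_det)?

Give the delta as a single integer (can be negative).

Cofactor C_10 = 0
Entry delta = 4 - -1 = 5
Det delta = entry_delta * cofactor = 5 * 0 = 0

Answer: 0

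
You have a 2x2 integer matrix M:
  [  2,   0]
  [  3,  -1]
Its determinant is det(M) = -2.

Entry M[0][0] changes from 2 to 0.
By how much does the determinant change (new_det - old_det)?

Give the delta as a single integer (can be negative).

Answer: 2

Derivation:
Cofactor C_00 = -1
Entry delta = 0 - 2 = -2
Det delta = entry_delta * cofactor = -2 * -1 = 2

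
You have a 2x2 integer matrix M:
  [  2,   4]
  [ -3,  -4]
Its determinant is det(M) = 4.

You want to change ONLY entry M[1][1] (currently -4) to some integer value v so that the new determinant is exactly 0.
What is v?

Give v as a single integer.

det is linear in entry M[1][1]: det = old_det + (v - -4) * C_11
Cofactor C_11 = 2
Want det = 0: 4 + (v - -4) * 2 = 0
  (v - -4) = -4 / 2 = -2
  v = -4 + (-2) = -6

Answer: -6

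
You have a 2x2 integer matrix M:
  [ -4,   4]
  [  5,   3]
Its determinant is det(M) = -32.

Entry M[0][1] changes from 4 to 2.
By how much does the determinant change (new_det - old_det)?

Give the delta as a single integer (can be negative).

Cofactor C_01 = -5
Entry delta = 2 - 4 = -2
Det delta = entry_delta * cofactor = -2 * -5 = 10

Answer: 10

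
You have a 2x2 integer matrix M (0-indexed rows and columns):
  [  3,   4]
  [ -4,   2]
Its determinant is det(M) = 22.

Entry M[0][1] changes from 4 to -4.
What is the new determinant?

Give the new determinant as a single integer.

Answer: -10

Derivation:
det is linear in row 0: changing M[0][1] by delta changes det by delta * cofactor(0,1).
Cofactor C_01 = (-1)^(0+1) * minor(0,1) = 4
Entry delta = -4 - 4 = -8
Det delta = -8 * 4 = -32
New det = 22 + -32 = -10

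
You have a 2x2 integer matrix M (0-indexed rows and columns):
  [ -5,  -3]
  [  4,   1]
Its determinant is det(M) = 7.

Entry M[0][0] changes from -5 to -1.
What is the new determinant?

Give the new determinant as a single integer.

det is linear in row 0: changing M[0][0] by delta changes det by delta * cofactor(0,0).
Cofactor C_00 = (-1)^(0+0) * minor(0,0) = 1
Entry delta = -1 - -5 = 4
Det delta = 4 * 1 = 4
New det = 7 + 4 = 11

Answer: 11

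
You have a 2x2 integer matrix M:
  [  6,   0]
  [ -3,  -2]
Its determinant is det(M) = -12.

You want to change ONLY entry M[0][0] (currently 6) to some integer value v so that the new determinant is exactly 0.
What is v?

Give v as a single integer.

det is linear in entry M[0][0]: det = old_det + (v - 6) * C_00
Cofactor C_00 = -2
Want det = 0: -12 + (v - 6) * -2 = 0
  (v - 6) = 12 / -2 = -6
  v = 6 + (-6) = 0

Answer: 0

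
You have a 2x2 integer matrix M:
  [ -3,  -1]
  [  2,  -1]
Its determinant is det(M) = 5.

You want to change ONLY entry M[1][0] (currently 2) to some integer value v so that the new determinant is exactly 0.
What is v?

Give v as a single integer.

Answer: -3

Derivation:
det is linear in entry M[1][0]: det = old_det + (v - 2) * C_10
Cofactor C_10 = 1
Want det = 0: 5 + (v - 2) * 1 = 0
  (v - 2) = -5 / 1 = -5
  v = 2 + (-5) = -3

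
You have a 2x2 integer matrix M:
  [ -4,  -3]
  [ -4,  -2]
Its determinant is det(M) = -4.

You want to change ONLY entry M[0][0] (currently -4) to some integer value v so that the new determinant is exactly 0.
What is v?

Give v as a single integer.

det is linear in entry M[0][0]: det = old_det + (v - -4) * C_00
Cofactor C_00 = -2
Want det = 0: -4 + (v - -4) * -2 = 0
  (v - -4) = 4 / -2 = -2
  v = -4 + (-2) = -6

Answer: -6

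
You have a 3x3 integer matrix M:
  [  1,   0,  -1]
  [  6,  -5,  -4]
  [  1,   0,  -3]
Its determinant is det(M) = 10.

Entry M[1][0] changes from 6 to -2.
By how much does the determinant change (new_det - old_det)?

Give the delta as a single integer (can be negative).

Answer: 0

Derivation:
Cofactor C_10 = 0
Entry delta = -2 - 6 = -8
Det delta = entry_delta * cofactor = -8 * 0 = 0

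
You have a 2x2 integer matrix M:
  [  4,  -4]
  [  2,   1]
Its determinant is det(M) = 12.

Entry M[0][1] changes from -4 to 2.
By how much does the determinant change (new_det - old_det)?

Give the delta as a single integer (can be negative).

Cofactor C_01 = -2
Entry delta = 2 - -4 = 6
Det delta = entry_delta * cofactor = 6 * -2 = -12

Answer: -12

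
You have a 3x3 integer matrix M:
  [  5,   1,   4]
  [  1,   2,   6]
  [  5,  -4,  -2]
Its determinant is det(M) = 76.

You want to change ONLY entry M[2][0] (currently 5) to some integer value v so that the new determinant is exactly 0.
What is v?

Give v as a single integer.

Answer: 43

Derivation:
det is linear in entry M[2][0]: det = old_det + (v - 5) * C_20
Cofactor C_20 = -2
Want det = 0: 76 + (v - 5) * -2 = 0
  (v - 5) = -76 / -2 = 38
  v = 5 + (38) = 43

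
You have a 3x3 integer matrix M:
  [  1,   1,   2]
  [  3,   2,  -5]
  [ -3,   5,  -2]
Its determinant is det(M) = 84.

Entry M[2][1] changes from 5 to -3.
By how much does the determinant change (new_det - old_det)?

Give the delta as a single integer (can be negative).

Cofactor C_21 = 11
Entry delta = -3 - 5 = -8
Det delta = entry_delta * cofactor = -8 * 11 = -88

Answer: -88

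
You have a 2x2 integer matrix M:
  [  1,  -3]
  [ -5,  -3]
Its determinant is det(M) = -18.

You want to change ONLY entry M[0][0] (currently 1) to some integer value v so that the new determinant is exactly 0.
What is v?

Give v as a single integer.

det is linear in entry M[0][0]: det = old_det + (v - 1) * C_00
Cofactor C_00 = -3
Want det = 0: -18 + (v - 1) * -3 = 0
  (v - 1) = 18 / -3 = -6
  v = 1 + (-6) = -5

Answer: -5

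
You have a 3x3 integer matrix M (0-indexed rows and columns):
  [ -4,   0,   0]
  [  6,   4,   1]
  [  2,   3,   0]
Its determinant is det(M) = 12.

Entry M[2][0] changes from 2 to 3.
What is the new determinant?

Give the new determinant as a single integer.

Answer: 12

Derivation:
det is linear in row 2: changing M[2][0] by delta changes det by delta * cofactor(2,0).
Cofactor C_20 = (-1)^(2+0) * minor(2,0) = 0
Entry delta = 3 - 2 = 1
Det delta = 1 * 0 = 0
New det = 12 + 0 = 12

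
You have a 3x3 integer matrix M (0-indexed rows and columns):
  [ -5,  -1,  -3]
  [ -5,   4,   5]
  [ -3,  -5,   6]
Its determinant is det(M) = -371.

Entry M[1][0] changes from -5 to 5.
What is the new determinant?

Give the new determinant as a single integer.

det is linear in row 1: changing M[1][0] by delta changes det by delta * cofactor(1,0).
Cofactor C_10 = (-1)^(1+0) * minor(1,0) = 21
Entry delta = 5 - -5 = 10
Det delta = 10 * 21 = 210
New det = -371 + 210 = -161

Answer: -161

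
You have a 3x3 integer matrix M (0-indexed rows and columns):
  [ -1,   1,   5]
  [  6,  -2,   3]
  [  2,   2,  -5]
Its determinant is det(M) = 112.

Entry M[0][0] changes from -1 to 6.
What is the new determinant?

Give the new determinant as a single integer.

det is linear in row 0: changing M[0][0] by delta changes det by delta * cofactor(0,0).
Cofactor C_00 = (-1)^(0+0) * minor(0,0) = 4
Entry delta = 6 - -1 = 7
Det delta = 7 * 4 = 28
New det = 112 + 28 = 140

Answer: 140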